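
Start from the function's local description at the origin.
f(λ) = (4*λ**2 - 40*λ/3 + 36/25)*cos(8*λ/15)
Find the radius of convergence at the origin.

The factor cos(8*λ/15) is entire and contributes no finite singular point.
The polynomial part has no poles.
No finite singular points: the Taylor series at 0 converges everywhere.

The radius of convergence is infinite.


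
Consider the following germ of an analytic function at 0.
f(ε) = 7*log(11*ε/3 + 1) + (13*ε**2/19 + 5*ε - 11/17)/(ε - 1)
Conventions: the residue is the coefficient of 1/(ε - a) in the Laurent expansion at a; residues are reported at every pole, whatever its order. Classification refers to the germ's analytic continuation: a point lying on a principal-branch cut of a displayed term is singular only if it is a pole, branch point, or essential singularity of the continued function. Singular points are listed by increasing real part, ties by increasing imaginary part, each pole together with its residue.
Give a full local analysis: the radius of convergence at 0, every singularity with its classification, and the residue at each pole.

Denominator factor (ε - 1): pole of order 1 at 1, modulus 1.
Branch term (7)*log(1 - ε/(-3/11)): its argument vanishes at ε = -3/11, a logarithmic branch point, modulus 3/11.
The radius of convergence is the smallest modulus among the singular points: 3/11.
The branch term is analytic at 1 and contributes nothing to the residue; only the rational part matters.
At the order-1 pole 1 set g(ε) = (ε - (1))*(rational part) = 13*ε**2/19 + 5*ε - 11/17.
Simple pole: residue = g(a) at a = 1, which is 1627/323.
List the singular points by increasing real part (a conjugate pair: the negative imaginary part first).

Radius of convergence at 0: 3/11.
At -3/11: a logarithmic branch point.
At 1: a pole of order 1; residue 1627/323.


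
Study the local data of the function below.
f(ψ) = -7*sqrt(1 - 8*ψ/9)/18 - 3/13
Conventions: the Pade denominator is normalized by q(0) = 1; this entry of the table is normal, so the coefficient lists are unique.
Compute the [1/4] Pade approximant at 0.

Taylor coefficients needed (expand at 0): a_0 = -145/234, a_1 = 14/81, a_2 = 28/729, a_3 = 112/6561, a_4 = 560/59049, a_5 = 3136/531441.
Write the denominator as Q(ψ) = 1 + q1*ψ + q2*ψ^2 + q3*ψ^3 + q4*ψ^4. Requiring Q*f - P = O(ψ^6) with deg P <= 1 kills the coefficients of ψ^2..ψ^5 in Q*f:
  ψ^2: a_2 + q1*a_1 + q2*a_0 = 0, i.e. 28/729 + (14/81)*q1 + (-145/234)*q2 = 0.
  ψ^3: a_3 + q1*a_2 + q2*a_1 + q3*a_0 = 0, i.e. 112/6561 + (28/729)*q1 + (14/81)*q2 + (-145/234)*q3 = 0.
  ψ^4: a_4 + q1*a_3 + q2*a_2 + q3*a_1 + q4*a_0 = 0, i.e. 560/59049 + (112/6561)*q1 + (28/729)*q2 + (14/81)*q3 + (-145/234)*q4 = 0.
  ψ^5: a_5 + q1*a_4 + q2*a_3 + q3*a_2 + q4*a_1 = 0, i.e. 3136/531441 + (560/59049)*q1 + (112/6561)*q2 + (28/729)*q3 + (14/81)*q4 = 0.
Solving this linear system: q1 = -204720376/493320447, q2 = -79572584/1479961341, q3 = -526297408/39958956207, q4 = -1127045920/359630605863.
The numerator is Q*f truncated at degree 1: P0 = a_0 = -145/234; P1 = a_1 + q1*a_0 = 2757584774/6413165811.

The Pade approximant has numerator coefficients [-145/234, 2757584774/6413165811]; denominator coefficients [1, -204720376/493320447, -79572584/1479961341, -526297408/39958956207, -1127045920/359630605863].


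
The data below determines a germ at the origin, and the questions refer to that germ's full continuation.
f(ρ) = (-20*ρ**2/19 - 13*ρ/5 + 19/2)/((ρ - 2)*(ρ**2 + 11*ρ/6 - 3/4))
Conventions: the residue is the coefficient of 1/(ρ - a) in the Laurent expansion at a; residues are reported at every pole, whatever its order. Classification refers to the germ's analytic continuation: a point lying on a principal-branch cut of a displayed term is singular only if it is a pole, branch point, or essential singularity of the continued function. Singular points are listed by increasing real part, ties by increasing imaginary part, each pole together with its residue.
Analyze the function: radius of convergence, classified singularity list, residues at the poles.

Denominator factor (ρ - 2): pole of order 1 at 2, modulus 2.
Denominator factor (ρ**2 + 11*ρ/6 - 3/4): discriminant 229/36, real irrational roots -11/12 + (1/12)*sqrt(229) and -11/12 - (1/12)*sqrt(229); poles of order 1, moduli -11/12 + (1/12)*sqrt(229) and 11/12 + (1/12)*sqrt(229).
The radius of convergence is the smallest modulus among the singular points: -11/12 + (1/12)*sqrt(229).
The factor ρ**2 + 11*ρ/6 - 3/4 splits as (ρ - a)(ρ - a') with a = -11/12 - (1/12)*sqrt(229), a' = -11/12 + (1/12)*sqrt(229). At the order-1 pole a set g(ρ) = (ρ - a)*f(ρ) = [(-20*ρ**2/19 - 13*ρ/5 + 19/2)/(ρ - 2)] / (ρ - a').
Simple pole: residue = g(a) at a = -11/12 - (1/12)*sqrt(229), which is -4201/7885 + (178741/1805665)*sqrt(229).
The factor ρ**2 + 11*ρ/6 - 3/4 splits as (ρ - a)(ρ - a') with a = -11/12 + (1/12)*sqrt(229), a' = -11/12 - (1/12)*sqrt(229). At the order-1 pole a set g(ρ) = (ρ - a)*f(ρ) = [(-20*ρ**2/19 - 13*ρ/5 + 19/2)/(ρ - 2)] / (ρ - a').
Simple pole: residue = g(a) at a = -11/12 + (1/12)*sqrt(229), which is -4201/7885 - (178741/1805665)*sqrt(229).
At the order-1 pole 2 set g(ρ) = (ρ - (2))*f(ρ) = (-20*ρ**2/19 - 13*ρ/5 + 19/2)/(ρ**2 + 11*ρ/6 - 3/4).
Simple pole: residue = g(a) at a = 2, which is 102/7885.
List the singular points by increasing real part (a conjugate pair: the negative imaginary part first).

Radius of convergence at 0: -11/12 + (1/12)*sqrt(229).
At -11/12 - (1/12)*sqrt(229): a pole of order 1; residue -4201/7885 + (178741/1805665)*sqrt(229).
At -11/12 + (1/12)*sqrt(229): a pole of order 1; residue -4201/7885 - (178741/1805665)*sqrt(229).
At 2: a pole of order 1; residue 102/7885.


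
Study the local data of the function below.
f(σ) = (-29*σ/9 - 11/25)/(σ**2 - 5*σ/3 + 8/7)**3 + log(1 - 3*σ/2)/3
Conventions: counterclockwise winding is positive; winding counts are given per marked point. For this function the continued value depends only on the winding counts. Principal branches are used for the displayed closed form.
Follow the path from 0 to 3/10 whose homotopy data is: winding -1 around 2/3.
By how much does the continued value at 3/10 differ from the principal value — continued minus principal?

The rational part is single-valued and drops out of the difference; each branch term changes only by its own monodromy.
(1/3)*log(1 - σ/(2/3)): each positive loop around 2/3 adds 2*pi*i to the log, so winding -1 contributes (1/3)*(-1)*2*pi*i = -(2/3)*pi*i.
Summing the contributions at σ = 3/10 gives -(2/3)*pi*i.

Continued minus principal equals -(2/3)*pi*i.


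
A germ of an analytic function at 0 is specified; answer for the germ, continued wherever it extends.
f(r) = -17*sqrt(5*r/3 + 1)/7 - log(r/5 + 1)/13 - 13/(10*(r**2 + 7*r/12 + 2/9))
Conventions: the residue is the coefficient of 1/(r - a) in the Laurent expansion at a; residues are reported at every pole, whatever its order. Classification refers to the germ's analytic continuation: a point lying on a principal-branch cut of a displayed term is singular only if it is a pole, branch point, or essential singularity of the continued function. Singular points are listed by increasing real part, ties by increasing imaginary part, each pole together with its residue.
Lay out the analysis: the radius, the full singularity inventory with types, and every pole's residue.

Denominator factor (r**2 + 7*r/12 + 2/9): discriminant -79/144, complex-conjugate roots (-7/24) + ((1/24)*sqrt(79))*i and (-7/24) - ((1/24)*sqrt(79))*i; poles of order 1, moduli (1/3)*sqrt(2) and (1/3)*sqrt(2).
Branch term (-17/7)*sqrt(1 - r/(-3/5)): its argument vanishes at r = -3/5, a square-root branch point, modulus 3/5.
Branch term (-1/13)*log(1 - r/(-5)): its argument vanishes at r = -5, a logarithmic branch point, modulus 5.
The radius of convergence is the smallest modulus among the singular points: (1/3)*sqrt(2).
The branch terms are analytic at (-7/24) - ((1/24)*sqrt(79))*i and contribute nothing to the residue; only the rational part matters.
The factor r**2 + 7*r/12 + 2/9 splits as (r - a)(r - a') with a = (-7/24) - ((1/24)*sqrt(79))*i, a' = (-7/24) + ((1/24)*sqrt(79))*i. At the order-1 pole a set g(r) = (r - a)*(rational part) = [-13/10] / (r - a').
Simple pole: residue = g(a) at a = (-7/24) - ((1/24)*sqrt(79))*i, which is -((78/395)*sqrt(79))*i.
The branch terms are analytic at (-7/24) + ((1/24)*sqrt(79))*i and contribute nothing to the residue; only the rational part matters.
The factor r**2 + 7*r/12 + 2/9 splits as (r - a)(r - a') with a = (-7/24) + ((1/24)*sqrt(79))*i, a' = (-7/24) - ((1/24)*sqrt(79))*i. At the order-1 pole a set g(r) = (r - a)*(rational part) = [-13/10] / (r - a').
Simple pole: residue = g(a) at a = (-7/24) + ((1/24)*sqrt(79))*i, which is ((78/395)*sqrt(79))*i.
List the singular points by increasing real part (a conjugate pair: the negative imaginary part first).

Radius of convergence at 0: (1/3)*sqrt(2).
At -5: a logarithmic branch point.
At -3/5: an algebraic (square-root) branch point.
At (-7/24) - ((1/24)*sqrt(79))*i: a pole of order 1; residue -((78/395)*sqrt(79))*i.
At (-7/24) + ((1/24)*sqrt(79))*i: a pole of order 1; residue ((78/395)*sqrt(79))*i.


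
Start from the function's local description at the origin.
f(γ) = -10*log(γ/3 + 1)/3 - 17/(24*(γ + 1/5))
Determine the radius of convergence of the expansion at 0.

The radius of convergence is 1/5.

Denominator factor (γ + 1/5): pole of order 1 at -1/5, modulus 1/5.
Branch term (-10/3)*log(1 - γ/(-3)): its argument vanishes at γ = -3, a logarithmic branch point, modulus 3.
The radius of convergence is the smallest modulus among the singular points: 1/5.


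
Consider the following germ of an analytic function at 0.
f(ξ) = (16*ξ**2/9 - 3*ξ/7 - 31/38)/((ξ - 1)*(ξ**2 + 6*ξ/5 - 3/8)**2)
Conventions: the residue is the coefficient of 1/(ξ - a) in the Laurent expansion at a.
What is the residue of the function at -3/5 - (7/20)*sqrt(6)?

The factor ξ**2 + 6*ξ/5 - 3/8 splits as (ξ - a)(ξ - a') with a = -3/5 - (7/20)*sqrt(6), a' = -3/5 + (7/20)*sqrt(6). At the order-2 pole a set g(ξ) = (ξ - a)^2*f(ξ) = [(16*ξ**2/9 - 3*ξ/7 - 31/38)/(ξ - 1)] / (ξ - a')^2.
Order-2 pole: residue = g'(a); g'(-3/5 - (7/20)*sqrt(6)) = -510800/6378813 + (203666500/6563798577)*sqrt(6), so the residue is -510800/6378813 + (203666500/6563798577)*sqrt(6).

The residue is -510800/6378813 + (203666500/6563798577)*sqrt(6).


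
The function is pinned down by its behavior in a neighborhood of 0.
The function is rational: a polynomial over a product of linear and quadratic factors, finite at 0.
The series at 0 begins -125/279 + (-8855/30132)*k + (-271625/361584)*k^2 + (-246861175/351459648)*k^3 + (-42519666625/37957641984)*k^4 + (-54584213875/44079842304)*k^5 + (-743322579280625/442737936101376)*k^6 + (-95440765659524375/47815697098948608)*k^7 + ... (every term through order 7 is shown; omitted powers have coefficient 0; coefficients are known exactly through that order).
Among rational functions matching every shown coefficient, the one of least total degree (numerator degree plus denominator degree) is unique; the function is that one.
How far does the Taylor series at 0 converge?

The radius of convergence is 4/5.

No rational of total degree below 6 reproduces all 8 coefficients; solving the [1/5] Pade equations on them gives f(k) = (36/31 - 28*k/25)/((k - 4/5)*(k**2 + k/3 - 9/5)**2), whose expansion matches every shown term.
Denominator factor (k - 4/5): pole of order 1 at 4/5, modulus 4/5.
Denominator factor (k**2 + k/3 - 9/5)^2: discriminant 329/45, real irrational roots -1/6 + (1/30)*sqrt(1645) and -1/6 - (1/30)*sqrt(1645); poles of order 2, moduli -1/6 + (1/30)*sqrt(1645) and 1/6 + (1/30)*sqrt(1645).
The radius of convergence is the smallest modulus among the singular points: 4/5.


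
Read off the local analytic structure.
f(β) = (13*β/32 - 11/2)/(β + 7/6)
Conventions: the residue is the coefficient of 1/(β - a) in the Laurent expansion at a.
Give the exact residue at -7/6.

The residue is -1147/192.

At the order-1 pole -7/6 set g(β) = (β - (-7/6))*f(β) = 13*β/32 - 11/2.
Simple pole: residue = g(a) at a = -7/6, which is -1147/192.


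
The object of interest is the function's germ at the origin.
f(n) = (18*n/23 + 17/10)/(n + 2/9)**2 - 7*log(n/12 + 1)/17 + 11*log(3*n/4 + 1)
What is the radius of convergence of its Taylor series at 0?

The radius of convergence is 2/9.

Denominator factor (n + 2/9)^2: pole of order 2 at -2/9, modulus 2/9.
Branch term (-7/17)*log(1 - n/(-12)): its argument vanishes at n = -12, a logarithmic branch point, modulus 12.
Branch term (11)*log(1 - n/(-4/3)): its argument vanishes at n = -4/3, a logarithmic branch point, modulus 4/3.
The radius of convergence is the smallest modulus among the singular points: 2/9.


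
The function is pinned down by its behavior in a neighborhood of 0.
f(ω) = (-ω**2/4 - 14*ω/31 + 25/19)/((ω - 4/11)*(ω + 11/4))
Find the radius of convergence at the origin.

The radius of convergence is 4/11.

Denominator factor (ω + 11/4): pole of order 1 at -11/4, modulus 11/4.
Denominator factor (ω - 4/11): pole of order 1 at 4/11, modulus 4/11.
The radius of convergence is the smallest modulus among the singular points: 4/11.


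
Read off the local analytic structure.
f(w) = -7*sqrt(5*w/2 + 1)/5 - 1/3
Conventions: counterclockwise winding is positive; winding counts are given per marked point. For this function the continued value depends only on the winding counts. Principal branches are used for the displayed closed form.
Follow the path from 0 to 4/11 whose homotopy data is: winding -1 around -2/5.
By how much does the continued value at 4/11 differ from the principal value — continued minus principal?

Continued minus principal equals (14/55)*sqrt(231).

The rational part is single-valued and drops out of the difference; each branch term changes only by its own monodromy.
(-7/5)*sqrt(1 - w/(-2/5)): winding -1 is odd, the square root flips sign, contributing -2*(-7/5)*sqrt(1 - (4/11)/(-2/5)) = -2*(-7/5)*sqrt(21/11) = (14/55)*sqrt(231).
Summing the contributions at w = 4/11 gives (14/55)*sqrt(231).


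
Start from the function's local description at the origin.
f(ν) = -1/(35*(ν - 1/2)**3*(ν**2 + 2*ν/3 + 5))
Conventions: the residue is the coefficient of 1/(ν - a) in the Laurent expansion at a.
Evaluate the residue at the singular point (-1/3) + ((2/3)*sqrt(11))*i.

The factor ν**2 + 2*ν/3 + 5 splits as (ν - a)(ν - a') with a = (-1/3) + ((2/3)*sqrt(11))*i, a' = (-1/3) - ((2/3)*sqrt(11))*i. At the order-1 pole a set g(ν) = (ν - a)*f(ν) = [-1/(35*(ν - 1/2)**3)] / (ν - a').
Simple pole: residue = g(a) at a = (-1/3) + ((2/3)*sqrt(11))*i, which is (-2424/10526705) + ((3018/23158751)*sqrt(11))*i.

The residue is (-2424/10526705) + ((3018/23158751)*sqrt(11))*i.


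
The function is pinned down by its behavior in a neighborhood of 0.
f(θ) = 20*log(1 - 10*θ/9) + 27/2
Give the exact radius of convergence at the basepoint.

Branch term (20)*log(1 - θ/(9/10)): its argument vanishes at θ = 9/10, a logarithmic branch point, modulus 9/10.
The radius of convergence is the smallest modulus among the singular points: 9/10.

The radius of convergence is 9/10.


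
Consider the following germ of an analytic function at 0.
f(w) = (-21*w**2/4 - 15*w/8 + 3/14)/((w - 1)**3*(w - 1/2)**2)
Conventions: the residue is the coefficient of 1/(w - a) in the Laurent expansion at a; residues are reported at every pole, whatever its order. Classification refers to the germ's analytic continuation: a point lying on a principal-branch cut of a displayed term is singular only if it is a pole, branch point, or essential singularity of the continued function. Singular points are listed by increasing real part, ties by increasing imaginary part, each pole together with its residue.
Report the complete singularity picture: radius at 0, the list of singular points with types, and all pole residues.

Denominator factor (w - 1/2)^2: pole of order 2 at 1/2, modulus 1/2.
Denominator factor (w - 1)^3: pole of order 3 at 1, modulus 1.
The radius of convergence is the smallest modulus among the singular points: 1/2.
At the order-2 pole 1/2 set g(w) = (w - (1/2))^2*f(w) = (-21*w**2/4 - 15*w/8 + 3/14)/(w - 1)**3.
Order-2 pole: residue = g'(a); g'(1/2) = 1083/7, so the residue is 1083/7.
At the order-3 pole 1 set g(w) = (w - (1))^3*f(w) = (-21*w**2/4 - 15*w/8 + 3/14)/(w - 1/2)**2.
Order-3 pole: residue = g''(a)/2; g''(1) = -2166/7, so the residue is -1083/7.
List the singular points by increasing real part (a conjugate pair: the negative imaginary part first).

Radius of convergence at 0: 1/2.
At 1/2: a pole of order 2; residue 1083/7.
At 1: a pole of order 3; residue -1083/7.


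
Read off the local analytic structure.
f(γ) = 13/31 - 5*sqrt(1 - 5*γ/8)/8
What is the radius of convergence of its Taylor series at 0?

Branch term (-5/8)*sqrt(1 - γ/(8/5)): its argument vanishes at γ = 8/5, a square-root branch point, modulus 8/5.
The radius of convergence is the smallest modulus among the singular points: 8/5.

The radius of convergence is 8/5.


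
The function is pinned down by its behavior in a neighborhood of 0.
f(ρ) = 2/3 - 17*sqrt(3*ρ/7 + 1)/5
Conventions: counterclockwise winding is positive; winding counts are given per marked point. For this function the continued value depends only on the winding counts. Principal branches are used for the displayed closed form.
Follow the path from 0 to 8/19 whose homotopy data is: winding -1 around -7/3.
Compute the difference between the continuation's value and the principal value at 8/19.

The rational part is single-valued and drops out of the difference; each branch term changes only by its own monodromy.
(-17/5)*sqrt(1 - ρ/(-7/3)): winding -1 is odd, the square root flips sign, contributing -2*(-17/5)*sqrt(1 - (8/19)/(-7/3)) = -2*(-17/5)*sqrt(157/133) = (34/665)*sqrt(20881).
Summing the contributions at ρ = 8/19 gives (34/665)*sqrt(20881).

Continued minus principal equals (34/665)*sqrt(20881).


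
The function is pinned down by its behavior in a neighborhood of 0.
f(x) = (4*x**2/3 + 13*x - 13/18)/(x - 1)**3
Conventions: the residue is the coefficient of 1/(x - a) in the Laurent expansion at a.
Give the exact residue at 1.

The residue is 4/3.

At the order-3 pole 1 set g(x) = (x - (1))^3*f(x) = 4*x**2/3 + 13*x - 13/18.
Order-3 pole: residue = g''(a)/2; g''(1) = 8/3, so the residue is 4/3.


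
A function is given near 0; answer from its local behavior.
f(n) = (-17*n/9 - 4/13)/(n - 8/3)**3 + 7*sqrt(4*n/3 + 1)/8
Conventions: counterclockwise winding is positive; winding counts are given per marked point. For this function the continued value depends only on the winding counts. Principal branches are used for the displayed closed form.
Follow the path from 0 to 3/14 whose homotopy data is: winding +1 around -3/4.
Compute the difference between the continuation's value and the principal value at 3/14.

Continued minus principal equals -(3/4)*sqrt(7).

The rational part is single-valued and drops out of the difference; each branch term changes only by its own monodromy.
(7/8)*sqrt(1 - n/(-3/4)): winding +1 is odd, the square root flips sign, contributing -2*(7/8)*sqrt(1 - (3/14)/(-3/4)) = -2*(7/8)*sqrt(9/7) = -(3/4)*sqrt(7).
Summing the contributions at n = 3/14 gives -(3/4)*sqrt(7).


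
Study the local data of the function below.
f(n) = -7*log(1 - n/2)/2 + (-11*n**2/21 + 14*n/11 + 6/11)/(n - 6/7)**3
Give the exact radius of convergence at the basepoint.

The radius of convergence is 6/7.

Denominator factor (n - 6/7)^3: pole of order 3 at 6/7, modulus 6/7.
Branch term (-7/2)*log(1 - n/(2)): its argument vanishes at n = 2, a logarithmic branch point, modulus 2.
The radius of convergence is the smallest modulus among the singular points: 6/7.


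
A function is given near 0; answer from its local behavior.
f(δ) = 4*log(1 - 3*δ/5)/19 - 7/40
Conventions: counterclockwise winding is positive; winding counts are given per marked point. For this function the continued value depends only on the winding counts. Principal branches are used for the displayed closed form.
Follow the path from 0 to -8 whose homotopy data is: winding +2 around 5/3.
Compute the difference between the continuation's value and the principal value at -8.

Continued minus principal equals (16/19)*pi*i.

The rational part is single-valued and drops out of the difference; each branch term changes only by its own monodromy.
(4/19)*log(1 - δ/(5/3)): each positive loop around 5/3 adds 2*pi*i to the log, so winding +2 contributes (4/19)*(2)*2*pi*i = (16/19)*pi*i.
Summing the contributions at δ = -8 gives (16/19)*pi*i.


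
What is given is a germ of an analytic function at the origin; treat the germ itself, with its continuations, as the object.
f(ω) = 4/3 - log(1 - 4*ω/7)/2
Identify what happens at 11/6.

There is no denominator, hence no pole anywhere.
Branch term log(1 - ω/(7/4)): argument at 11/6 is -1/21, nonzero, so 11/6 is not its branch point (a point on a principal cut is still regular for the continued germ).
So the germ continues analytically to 11/6.

The point is a regular point.


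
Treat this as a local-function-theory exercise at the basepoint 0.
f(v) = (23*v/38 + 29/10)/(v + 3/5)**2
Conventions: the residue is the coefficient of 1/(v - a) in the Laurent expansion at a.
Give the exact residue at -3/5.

The residue is 23/38.

At the order-2 pole -3/5 set g(v) = (v - (-3/5))^2*f(v) = 23*v/38 + 29/10.
Order-2 pole: residue = g'(a); g'(-3/5) = 23/38, so the residue is 23/38.


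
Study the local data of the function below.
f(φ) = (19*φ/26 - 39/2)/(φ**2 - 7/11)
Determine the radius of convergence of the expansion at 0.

Denominator factor (φ**2 - 7/11): discriminant 28/11, real irrational roots (1/11)*sqrt(77) and -(1/11)*sqrt(77); poles of order 1, moduli (1/11)*sqrt(77) and (1/11)*sqrt(77).
The radius of convergence is the smallest modulus among the singular points: (1/11)*sqrt(77).

The radius of convergence is (1/11)*sqrt(77).


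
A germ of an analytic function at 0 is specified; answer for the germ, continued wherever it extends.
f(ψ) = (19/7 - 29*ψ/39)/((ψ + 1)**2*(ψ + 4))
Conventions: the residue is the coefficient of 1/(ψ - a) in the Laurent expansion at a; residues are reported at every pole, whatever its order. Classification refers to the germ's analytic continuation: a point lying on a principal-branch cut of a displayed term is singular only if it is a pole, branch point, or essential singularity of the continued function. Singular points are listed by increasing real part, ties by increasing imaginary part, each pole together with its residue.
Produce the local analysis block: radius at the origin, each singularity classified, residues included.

Denominator factor (ψ + 4): pole of order 1 at -4, modulus 4.
Denominator factor (ψ + 1)^2: pole of order 2 at -1, modulus 1.
The radius of convergence is the smallest modulus among the singular points: 1.
At the order-1 pole -4 set g(ψ) = (ψ - (-4))*f(ψ) = (19/7 - 29*ψ/39)/(ψ + 1)**2.
Simple pole: residue = g(a) at a = -4, which is 1553/2457.
At the order-2 pole -1 set g(ψ) = (ψ - (-1))^2*f(ψ) = (19/7 - 29*ψ/39)/(ψ + 4).
Order-2 pole: residue = g'(a); g'(-1) = -1553/2457, so the residue is -1553/2457.
List the singular points by increasing real part (a conjugate pair: the negative imaginary part first).

Radius of convergence at 0: 1.
At -4: a pole of order 1; residue 1553/2457.
At -1: a pole of order 2; residue -1553/2457.


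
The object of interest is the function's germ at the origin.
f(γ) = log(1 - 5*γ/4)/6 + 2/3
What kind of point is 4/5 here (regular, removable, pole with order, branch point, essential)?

The point is a logarithmic branch point.

The term (1/6)*log(1 - γ/(4/5)) has argument 1 - 4/5/(4/5) = 0 at 4/5: a logarithmic (infinitely-sheeted) branch point; the remaining terms are analytic or single-valued there.


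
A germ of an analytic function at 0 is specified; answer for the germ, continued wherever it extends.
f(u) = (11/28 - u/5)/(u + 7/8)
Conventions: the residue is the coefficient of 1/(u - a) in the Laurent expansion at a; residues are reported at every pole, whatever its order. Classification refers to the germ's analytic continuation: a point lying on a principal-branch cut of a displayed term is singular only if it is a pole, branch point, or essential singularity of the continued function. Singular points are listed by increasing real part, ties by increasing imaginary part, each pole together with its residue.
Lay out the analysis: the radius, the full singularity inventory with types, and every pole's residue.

Radius of convergence at 0: 7/8.
At -7/8: a pole of order 1; residue 159/280.

Denominator factor (u + 7/8): pole of order 1 at -7/8, modulus 7/8.
The radius of convergence is the smallest modulus among the singular points: 7/8.
At the order-1 pole -7/8 set g(u) = (u - (-7/8))*f(u) = 11/28 - u/5.
Simple pole: residue = g(a) at a = -7/8, which is 159/280.


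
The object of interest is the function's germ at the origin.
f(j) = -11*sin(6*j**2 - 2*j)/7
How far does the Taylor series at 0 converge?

The factor sin(6*j**2 - 2*j) is entire and contributes no finite singular point.
The polynomial part has no poles.
No finite singular points: the Taylor series at 0 converges everywhere.

The radius of convergence is infinite.


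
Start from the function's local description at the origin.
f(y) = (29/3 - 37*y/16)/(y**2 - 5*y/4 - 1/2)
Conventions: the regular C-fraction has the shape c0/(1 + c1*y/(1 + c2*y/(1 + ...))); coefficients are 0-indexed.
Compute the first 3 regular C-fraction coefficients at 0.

Taylor coefficients (expand at 0): a_0 = -58/3, a_1 = 1271/24, a_2 = -2737/16.
c0 = a_0 = -58/3. Peel one level at a time: if S = 1 + c*y/S' with S'(0) = 1, then c is the y-coefficient of S and S' = c*y/(S - 1).
S_1 = c0/f = 1 + (1271/464)*y + (-289511/215296)*y^2 + ...; c1 = 1271/464.
S_2 = c1*y/(S_1 - 1) = 1 + (289511/589744)*y + ...; c2 = 289511/589744.

The regular C-fraction coefficients are [-58/3, 1271/464, 289511/589744].


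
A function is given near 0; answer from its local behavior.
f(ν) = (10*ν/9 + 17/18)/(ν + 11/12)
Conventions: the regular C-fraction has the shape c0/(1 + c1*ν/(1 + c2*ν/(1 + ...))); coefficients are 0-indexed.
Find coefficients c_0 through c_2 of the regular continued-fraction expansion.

Taylor coefficients (expand at 0): a_0 = 34/33, a_1 = 32/363, a_2 = -128/1331.
c0 = a_0 = 34/33. Peel one level at a time: if S = 1 + c*ν/S' with S'(0) = 1, then c is the ν-coefficient of S and S' = c*ν/(S - 1).
S_1 = c0/f = 1 + (-16/187)*ν + (320/3179)*ν^2 + ...; c1 = -16/187.
S_2 = c1*ν/(S_1 - 1) = 1 + (20/17)*ν + ...; c2 = 20/17.

The regular C-fraction coefficients are [34/33, -16/187, 20/17].


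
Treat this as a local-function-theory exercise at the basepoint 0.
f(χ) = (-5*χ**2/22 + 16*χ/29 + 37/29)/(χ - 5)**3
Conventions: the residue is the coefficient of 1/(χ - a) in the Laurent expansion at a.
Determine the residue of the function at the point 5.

The residue is -5/22.

At the order-3 pole 5 set g(χ) = (χ - (5))^3*f(χ) = -5*χ**2/22 + 16*χ/29 + 37/29.
Order-3 pole: residue = g''(a)/2; g''(5) = -5/11, so the residue is -5/22.


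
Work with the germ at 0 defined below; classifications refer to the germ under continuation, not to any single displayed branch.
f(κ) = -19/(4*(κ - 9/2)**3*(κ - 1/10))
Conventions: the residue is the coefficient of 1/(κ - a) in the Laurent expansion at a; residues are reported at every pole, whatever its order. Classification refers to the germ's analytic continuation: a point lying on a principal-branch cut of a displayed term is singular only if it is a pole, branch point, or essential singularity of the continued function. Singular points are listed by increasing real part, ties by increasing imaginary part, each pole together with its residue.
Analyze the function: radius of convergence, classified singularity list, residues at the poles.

Radius of convergence at 0: 1/10.
At 1/10: a pole of order 1; residue 2375/42592.
At 9/2: a pole of order 3; residue -2375/42592.

Denominator factor (κ - 1/10): pole of order 1 at 1/10, modulus 1/10.
Denominator factor (κ - 9/2)^3: pole of order 3 at 9/2, modulus 9/2.
The radius of convergence is the smallest modulus among the singular points: 1/10.
At the order-1 pole 1/10 set g(κ) = (κ - (1/10))*f(κ) = -19/(4*(κ - 9/2)**3).
Simple pole: residue = g(a) at a = 1/10, which is 2375/42592.
At the order-3 pole 9/2 set g(κ) = (κ - (9/2))^3*f(κ) = -19/(4*(κ - 1/10)).
Order-3 pole: residue = g''(a)/2; g''(9/2) = -2375/21296, so the residue is -2375/42592.
List the singular points by increasing real part (a conjugate pair: the negative imaginary part first).


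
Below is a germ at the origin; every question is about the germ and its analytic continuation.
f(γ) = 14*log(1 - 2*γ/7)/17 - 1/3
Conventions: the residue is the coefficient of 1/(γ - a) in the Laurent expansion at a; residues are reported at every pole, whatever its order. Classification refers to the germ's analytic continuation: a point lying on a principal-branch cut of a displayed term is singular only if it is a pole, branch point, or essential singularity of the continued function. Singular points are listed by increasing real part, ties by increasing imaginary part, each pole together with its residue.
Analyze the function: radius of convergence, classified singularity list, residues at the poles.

Branch term (14/17)*log(1 - γ/(7/2)): its argument vanishes at γ = 7/2, a logarithmic branch point, modulus 7/2.
The radius of convergence is the smallest modulus among the singular points: 7/2.

Radius of convergence at 0: 7/2.
At 7/2: a logarithmic branch point.


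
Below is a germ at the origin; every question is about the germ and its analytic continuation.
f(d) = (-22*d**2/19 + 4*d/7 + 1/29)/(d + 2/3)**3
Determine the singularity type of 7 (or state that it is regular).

The point is a regular point.

Denominator factors: d + 2/3 = 23/3 at d = 7 — none vanishes.
So the germ continues analytically to 7.


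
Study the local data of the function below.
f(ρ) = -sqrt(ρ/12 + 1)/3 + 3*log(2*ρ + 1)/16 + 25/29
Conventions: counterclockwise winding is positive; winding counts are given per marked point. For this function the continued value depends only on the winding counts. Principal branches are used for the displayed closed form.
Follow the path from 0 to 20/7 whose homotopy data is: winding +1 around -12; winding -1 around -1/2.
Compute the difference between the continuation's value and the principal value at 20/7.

Continued minus principal equals ((2/63)*sqrt(546)) - ((3/8)*pi)*i.

The rational part is single-valued and drops out of the difference; each branch term changes only by its own monodromy.
(3/16)*log(1 - ρ/(-1/2)): each positive loop around -1/2 adds 2*pi*i to the log, so winding -1 contributes (3/16)*(-1)*2*pi*i = -(3/8)*pi*i.
(-1/3)*sqrt(1 - ρ/(-12)): winding +1 is odd, the square root flips sign, contributing -2*(-1/3)*sqrt(1 - (20/7)/(-12)) = -2*(-1/3)*sqrt(26/21) = (2/63)*sqrt(546).
Summing the contributions at ρ = 20/7 gives ((2/63)*sqrt(546)) - ((3/8)*pi)*i.


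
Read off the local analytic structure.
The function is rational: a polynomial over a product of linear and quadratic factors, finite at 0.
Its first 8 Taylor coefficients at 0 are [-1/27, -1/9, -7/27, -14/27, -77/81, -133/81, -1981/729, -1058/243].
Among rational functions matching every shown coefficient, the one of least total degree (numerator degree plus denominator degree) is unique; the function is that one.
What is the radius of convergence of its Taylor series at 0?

No rational of total degree below 6 reproduces all 8 coefficients; solving the [0/6] Pade equations on them gives f(κ) = (κ**2 + 3*κ - 3)**(-3), whose expansion matches every shown term.
Denominator factor (κ**2 + 3*κ - 3)^3: discriminant 21, real irrational roots -3/2 + (1/2)*sqrt(21) and -3/2 - (1/2)*sqrt(21); poles of order 3, moduli -3/2 + (1/2)*sqrt(21) and 3/2 + (1/2)*sqrt(21).
The radius of convergence is the smallest modulus among the singular points: -3/2 + (1/2)*sqrt(21).

The radius of convergence is -3/2 + (1/2)*sqrt(21).


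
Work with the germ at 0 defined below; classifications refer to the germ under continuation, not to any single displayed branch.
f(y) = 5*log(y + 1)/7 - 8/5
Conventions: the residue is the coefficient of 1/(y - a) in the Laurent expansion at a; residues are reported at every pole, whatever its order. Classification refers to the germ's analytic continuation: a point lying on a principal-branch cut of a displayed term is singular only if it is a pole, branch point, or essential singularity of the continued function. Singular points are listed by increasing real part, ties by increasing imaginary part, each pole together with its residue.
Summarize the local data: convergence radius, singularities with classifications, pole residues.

Branch term (5/7)*log(1 - y/(-1)): its argument vanishes at y = -1, a logarithmic branch point, modulus 1.
The radius of convergence is the smallest modulus among the singular points: 1.

Radius of convergence at 0: 1.
At -1: a logarithmic branch point.


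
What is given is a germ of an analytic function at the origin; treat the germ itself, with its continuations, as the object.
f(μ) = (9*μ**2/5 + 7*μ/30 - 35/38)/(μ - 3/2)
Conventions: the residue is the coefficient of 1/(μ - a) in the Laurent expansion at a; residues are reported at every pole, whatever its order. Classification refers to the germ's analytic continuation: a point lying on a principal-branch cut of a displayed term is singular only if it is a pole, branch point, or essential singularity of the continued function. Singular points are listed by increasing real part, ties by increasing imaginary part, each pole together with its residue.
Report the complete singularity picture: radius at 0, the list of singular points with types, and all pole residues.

Radius of convergence at 0: 3/2.
At 3/2: a pole of order 1; residue 661/190.

Denominator factor (μ - 3/2): pole of order 1 at 3/2, modulus 3/2.
The radius of convergence is the smallest modulus among the singular points: 3/2.
At the order-1 pole 3/2 set g(μ) = (μ - (3/2))*f(μ) = 9*μ**2/5 + 7*μ/30 - 35/38.
Simple pole: residue = g(a) at a = 3/2, which is 661/190.


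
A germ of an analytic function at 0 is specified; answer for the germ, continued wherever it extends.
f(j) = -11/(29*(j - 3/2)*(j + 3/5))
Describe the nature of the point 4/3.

The point is a regular point.

Denominator factors: j + 3/5 = 29/15 at j = 4/3; j - 3/2 = -1/6 at j = 4/3 — none vanishes.
So the germ continues analytically to 4/3.


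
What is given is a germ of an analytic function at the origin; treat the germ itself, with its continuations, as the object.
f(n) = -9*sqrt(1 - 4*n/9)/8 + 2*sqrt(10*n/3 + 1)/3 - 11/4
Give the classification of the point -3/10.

The term (2/3)*sqrt(1 - n/(-3/10)) has argument 1 - -3/10/(-3/10) = 0 at -3/10: a square-root (algebraic, two-sheeted) branch point; the remaining terms are analytic or single-valued there.

The point is an algebraic (square-root) branch point.


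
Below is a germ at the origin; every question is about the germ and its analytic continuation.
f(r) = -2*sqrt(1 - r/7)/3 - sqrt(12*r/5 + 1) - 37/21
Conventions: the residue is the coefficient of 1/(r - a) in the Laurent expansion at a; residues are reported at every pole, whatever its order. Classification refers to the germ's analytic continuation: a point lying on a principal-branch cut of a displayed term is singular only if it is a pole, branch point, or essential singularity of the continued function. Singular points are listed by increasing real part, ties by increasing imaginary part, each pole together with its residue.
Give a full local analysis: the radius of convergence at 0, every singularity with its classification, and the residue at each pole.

Radius of convergence at 0: 5/12.
At -5/12: an algebraic (square-root) branch point.
At 7: an algebraic (square-root) branch point.

Branch term (-2/3)*sqrt(1 - r/(7)): its argument vanishes at r = 7, a square-root branch point, modulus 7.
Branch term (-1)*sqrt(1 - r/(-5/12)): its argument vanishes at r = -5/12, a square-root branch point, modulus 5/12.
The radius of convergence is the smallest modulus among the singular points: 5/12.
List the singular points by increasing real part (a conjugate pair: the negative imaginary part first).


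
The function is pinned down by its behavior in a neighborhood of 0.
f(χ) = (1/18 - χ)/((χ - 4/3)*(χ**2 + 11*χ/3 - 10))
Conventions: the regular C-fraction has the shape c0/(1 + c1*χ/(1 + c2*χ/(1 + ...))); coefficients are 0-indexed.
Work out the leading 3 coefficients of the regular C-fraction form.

The regular C-fraction coefficients are [1/240, 1013/60, -36489/2026].

Taylor coefficients (expand at 0): a_0 = 1/240, a_1 = -1013/14400, a_2 = -68501/864000.
c0 = a_0 = 1/240. Peel one level at a time: if S = 1 + c*χ/S' with S'(0) = 1, then c is the χ-coefficient of S and S' = c*χ/(S - 1).
S_1 = c0/f = 1 + (1013/60)*χ + (12163/40)*χ^2 + ...; c1 = 1013/60.
S_2 = c1*χ/(S_1 - 1) = 1 + (-36489/2026)*χ + ...; c2 = -36489/2026.


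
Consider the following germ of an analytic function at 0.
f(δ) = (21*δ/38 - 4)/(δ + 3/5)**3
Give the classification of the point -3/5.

The point is a pole of order 3.

The denominator factor δ + 3/5 vanishes at -3/5 and appears to the power 3; the numerator there equals -823/190, nonzero, and no other factor vanishes.
Hence a pole whose order is the multiplicity, 3.


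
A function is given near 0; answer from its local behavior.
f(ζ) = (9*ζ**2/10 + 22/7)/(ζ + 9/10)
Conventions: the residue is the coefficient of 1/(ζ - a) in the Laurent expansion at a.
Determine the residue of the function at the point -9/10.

At the order-1 pole -9/10 set g(ζ) = (ζ - (-9/10))*f(ζ) = 9*ζ**2/10 + 22/7.
Simple pole: residue = g(a) at a = -9/10, which is 27103/7000.

The residue is 27103/7000.


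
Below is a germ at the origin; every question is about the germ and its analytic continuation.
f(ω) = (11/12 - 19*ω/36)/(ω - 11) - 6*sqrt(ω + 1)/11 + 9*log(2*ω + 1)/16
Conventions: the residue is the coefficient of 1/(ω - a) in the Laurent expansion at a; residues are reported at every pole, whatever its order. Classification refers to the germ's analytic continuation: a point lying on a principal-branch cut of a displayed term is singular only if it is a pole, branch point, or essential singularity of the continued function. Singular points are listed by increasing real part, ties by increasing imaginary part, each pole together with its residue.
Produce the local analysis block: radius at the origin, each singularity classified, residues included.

Radius of convergence at 0: 1/2.
At -1: an algebraic (square-root) branch point.
At -1/2: a logarithmic branch point.
At 11: a pole of order 1; residue -44/9.

Denominator factor (ω - 11): pole of order 1 at 11, modulus 11.
Branch term (9/16)*log(1 - ω/(-1/2)): its argument vanishes at ω = -1/2, a logarithmic branch point, modulus 1/2.
Branch term (-6/11)*sqrt(1 - ω/(-1)): its argument vanishes at ω = -1, a square-root branch point, modulus 1.
The radius of convergence is the smallest modulus among the singular points: 1/2.
The branch terms are analytic at 11 and contribute nothing to the residue; only the rational part matters.
At the order-1 pole 11 set g(ω) = (ω - (11))*(rational part) = 11/12 - 19*ω/36.
Simple pole: residue = g(a) at a = 11, which is -44/9.
List the singular points by increasing real part (a conjugate pair: the negative imaginary part first).


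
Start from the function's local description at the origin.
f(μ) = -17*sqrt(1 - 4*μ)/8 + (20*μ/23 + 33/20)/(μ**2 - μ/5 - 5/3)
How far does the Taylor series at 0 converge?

The radius of convergence is 1/4.

Denominator factor (μ**2 - μ/5 - 5/3): discriminant 503/75, real irrational roots 1/10 + (1/30)*sqrt(1509) and 1/10 - (1/30)*sqrt(1509); poles of order 1, moduli 1/10 + (1/30)*sqrt(1509) and -1/10 + (1/30)*sqrt(1509).
Branch term (-17/8)*sqrt(1 - μ/(1/4)): its argument vanishes at μ = 1/4, a square-root branch point, modulus 1/4.
The radius of convergence is the smallest modulus among the singular points: 1/4.
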